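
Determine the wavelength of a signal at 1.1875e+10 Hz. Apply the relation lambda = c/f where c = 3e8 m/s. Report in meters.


lambda = c / f = 3.0000e+08 / 1.1875e+10 = 0.02526 m

0.02526 m


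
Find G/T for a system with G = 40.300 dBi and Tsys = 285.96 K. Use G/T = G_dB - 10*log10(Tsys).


G/T = 40.300 - 10*log10(285.96) = 40.300 - 24.56305 = 15.74 dB/K

15.74 dB/K


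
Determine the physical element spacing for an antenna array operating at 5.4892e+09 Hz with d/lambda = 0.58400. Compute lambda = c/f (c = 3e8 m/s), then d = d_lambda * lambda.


lambda = c / f = 3.0000e+08 / 5.4892e+09 = 0.05465277 m
d = 0.58400 * 0.05465277 = 0.03192 m

0.03192 m


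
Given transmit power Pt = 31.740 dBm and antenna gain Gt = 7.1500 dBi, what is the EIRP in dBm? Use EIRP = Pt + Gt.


EIRP = Pt + Gt = 31.740 + 7.1500 = 38.89 dBm

38.89 dBm


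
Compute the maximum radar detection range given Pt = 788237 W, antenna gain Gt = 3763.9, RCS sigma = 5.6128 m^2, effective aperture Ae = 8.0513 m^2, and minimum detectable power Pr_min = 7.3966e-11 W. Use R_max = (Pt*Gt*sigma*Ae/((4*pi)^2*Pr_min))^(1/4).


R^4 = 788237*3763.9*5.6128*8.0513 / ((4*pi)^2 * 7.3966e-11) = 1.147859e+19
R_max = 1.147859e+19^0.25 = 58207 m

58207 m


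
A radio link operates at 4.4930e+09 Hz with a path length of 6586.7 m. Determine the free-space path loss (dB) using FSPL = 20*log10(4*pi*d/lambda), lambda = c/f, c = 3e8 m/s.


lambda = c / f = 3.0000e+08 / 4.4930e+09 = 0.06677053 m
FSPL = 20 * log10(4*pi*6586.7/0.06677053) = 121.9 dB

121.9 dB


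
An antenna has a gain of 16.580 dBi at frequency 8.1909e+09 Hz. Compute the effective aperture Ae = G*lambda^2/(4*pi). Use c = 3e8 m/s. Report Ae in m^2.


lambda = c / f = 3.0000e+08 / 8.1909e+09 = 0.03662601 m
G_linear = 10^(16.580/10) = 45.49881
Ae = G_linear * lambda^2 / (4*pi) = 45.49881 * 0.03662601^2 / (4*pi) = 4.857e-03 m^2

4.857e-03 m^2


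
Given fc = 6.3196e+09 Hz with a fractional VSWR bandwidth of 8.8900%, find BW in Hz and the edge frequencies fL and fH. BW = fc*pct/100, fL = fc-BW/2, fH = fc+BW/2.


BW = 6.3196e+09 * 8.8900/100 = 5.618124e+08 Hz
fL = 6.3196e+09 - 5.618124e+08/2 = 6.039e+09 Hz
fH = 6.3196e+09 + 5.618124e+08/2 = 6.601e+09 Hz

BW=5.618e+08 Hz, fL=6.039e+09 Hz, fH=6.601e+09 Hz


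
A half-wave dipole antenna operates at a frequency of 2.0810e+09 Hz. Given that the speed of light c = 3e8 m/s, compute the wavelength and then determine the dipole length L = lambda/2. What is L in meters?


lambda = c / f = 3.0000e+08 / 2.0810e+09 = 0.1441615 m
L = lambda / 2 = 0.1441615 / 2 = 0.07208 m

0.07208 m


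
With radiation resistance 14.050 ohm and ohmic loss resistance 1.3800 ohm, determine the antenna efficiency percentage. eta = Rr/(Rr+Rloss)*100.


eta = 14.050 / (14.050 + 1.3800) * 100 = 91.06%

91.06%


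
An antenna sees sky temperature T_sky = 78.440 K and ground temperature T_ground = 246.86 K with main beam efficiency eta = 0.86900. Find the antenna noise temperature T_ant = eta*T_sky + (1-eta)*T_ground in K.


T_ant = 0.86900 * 78.440 + (1 - 0.86900) * 246.86 = 100.5 K

100.5 K


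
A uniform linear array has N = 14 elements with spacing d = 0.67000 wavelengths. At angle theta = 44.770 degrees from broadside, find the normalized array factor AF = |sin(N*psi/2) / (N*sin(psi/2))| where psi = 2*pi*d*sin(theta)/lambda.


psi = 2*pi*0.67000*sin(44.770 deg) = 2.964758 rad
AF = |sin(14*2.964758/2) / (14*sin(2.964758/2))| = 0.06777

0.06777


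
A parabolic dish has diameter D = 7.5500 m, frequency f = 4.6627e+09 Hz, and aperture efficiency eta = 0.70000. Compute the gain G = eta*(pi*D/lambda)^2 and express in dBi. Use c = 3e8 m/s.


lambda = c / f = 3.0000e+08 / 4.6627e+09 = 0.06434040 m
G_linear = 0.70000 * (pi * 7.5500 / 0.06434040)^2 = 95131.46
G_dBi = 10 * log10(95131.46) = 49.78 dBi

49.78 dBi


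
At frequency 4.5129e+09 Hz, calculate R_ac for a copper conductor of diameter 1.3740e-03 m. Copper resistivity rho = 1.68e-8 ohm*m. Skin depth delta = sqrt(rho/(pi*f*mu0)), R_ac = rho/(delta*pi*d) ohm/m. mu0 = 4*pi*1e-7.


delta = sqrt(1.68e-8 / (pi * 4.5129e+09 * 4*pi*1e-7)) = 9.710619e-07 m
R_ac = 1.68e-8 / (9.710619e-07 * pi * 1.3740e-03) = 4.008 ohm/m

4.008 ohm/m


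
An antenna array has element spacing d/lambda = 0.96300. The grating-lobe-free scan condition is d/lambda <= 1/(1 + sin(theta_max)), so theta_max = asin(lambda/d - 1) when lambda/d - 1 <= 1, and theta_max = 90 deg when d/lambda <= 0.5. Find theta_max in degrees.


lambda/d - 1 = 1/0.96300 - 1 = 0.03842160
theta_max = asin(0.03842160) = 2.202 deg

2.202 deg


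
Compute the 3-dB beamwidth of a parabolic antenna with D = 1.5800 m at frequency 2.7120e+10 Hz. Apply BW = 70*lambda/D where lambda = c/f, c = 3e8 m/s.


lambda = c / f = 3.0000e+08 / 2.7120e+10 = 0.01106195 m
BW = 70 * 0.01106195 / 1.5800 = 0.4901 deg

0.4901 deg


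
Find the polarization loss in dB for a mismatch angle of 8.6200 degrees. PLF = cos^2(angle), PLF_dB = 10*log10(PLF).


PLF_linear = cos^2(8.6200 deg) = 0.9775358
PLF_dB = 10 * log10(0.9775358) = -0.09867 dB

-0.09867 dB


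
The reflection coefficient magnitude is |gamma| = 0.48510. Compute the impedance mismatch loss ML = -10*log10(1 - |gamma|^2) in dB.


ML = -10 * log10(1 - 0.48510^2) = -10 * log10(0.76467799) = 1.165 dB

1.165 dB


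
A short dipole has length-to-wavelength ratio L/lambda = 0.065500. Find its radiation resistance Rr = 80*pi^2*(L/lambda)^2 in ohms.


Rr = 80 * pi^2 * (0.065500)^2 = 80 * 9.869604 * 4.290250e-03 = 3.387 ohm

3.387 ohm


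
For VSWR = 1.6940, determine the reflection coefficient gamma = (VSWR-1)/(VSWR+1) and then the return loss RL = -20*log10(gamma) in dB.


gamma = (1.6940 - 1) / (1.6940 + 1) = 0.2576095
RL = -20 * log10(0.2576095) = 11.78 dB

11.78 dB


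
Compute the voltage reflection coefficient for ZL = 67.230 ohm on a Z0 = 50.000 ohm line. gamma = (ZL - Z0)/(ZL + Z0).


gamma = (67.230 - 50.000) / (67.230 + 50.000) = 0.1470

0.1470


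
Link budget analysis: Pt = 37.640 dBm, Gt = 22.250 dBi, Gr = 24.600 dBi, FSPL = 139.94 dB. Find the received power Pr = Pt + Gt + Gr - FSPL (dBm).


Pr = 37.640 + 22.250 + 24.600 - 139.94 = -55.45 dBm

-55.45 dBm


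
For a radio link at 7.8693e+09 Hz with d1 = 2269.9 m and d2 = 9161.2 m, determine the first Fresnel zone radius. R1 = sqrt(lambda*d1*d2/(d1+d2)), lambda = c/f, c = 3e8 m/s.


lambda = c / f = 3.0000e+08 / 7.8693e+09 = 0.03812283 m
R1 = sqrt(0.03812283 * 2269.9 * 9161.2 / (2269.9 + 9161.2)) = 8.328 m

8.328 m


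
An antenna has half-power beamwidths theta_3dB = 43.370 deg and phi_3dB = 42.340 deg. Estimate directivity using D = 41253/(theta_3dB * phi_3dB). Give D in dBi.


D_linear = 41253 / (43.370 * 42.340) = 22.46546
D_dBi = 10 * log10(22.46546) = 13.52 dBi

13.52 dBi


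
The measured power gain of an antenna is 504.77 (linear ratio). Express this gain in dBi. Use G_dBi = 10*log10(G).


G_dBi = 10 * log10(504.77) = 27.03 dBi

27.03 dBi


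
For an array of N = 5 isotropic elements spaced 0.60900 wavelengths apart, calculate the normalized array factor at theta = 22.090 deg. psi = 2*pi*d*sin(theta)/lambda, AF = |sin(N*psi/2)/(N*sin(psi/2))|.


psi = 2*pi*0.60900*sin(22.090 deg) = 1.438988 rad
AF = |sin(5*1.438988/2) / (5*sin(1.438988/2))| = 0.1336

0.1336


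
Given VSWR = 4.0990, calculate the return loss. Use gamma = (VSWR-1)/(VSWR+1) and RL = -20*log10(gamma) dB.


gamma = (4.0990 - 1) / (4.0990 + 1) = 0.6077662
RL = -20 * log10(0.6077662) = 4.325 dB

4.325 dB


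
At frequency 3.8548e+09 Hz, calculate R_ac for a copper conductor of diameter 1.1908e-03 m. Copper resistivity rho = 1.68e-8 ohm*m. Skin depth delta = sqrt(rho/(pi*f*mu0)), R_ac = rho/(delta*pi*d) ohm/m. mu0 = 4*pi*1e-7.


delta = sqrt(1.68e-8 / (pi * 3.8548e+09 * 4*pi*1e-7)) = 1.050688e-06 m
R_ac = 1.68e-8 / (1.050688e-06 * pi * 1.1908e-03) = 4.274 ohm/m

4.274 ohm/m


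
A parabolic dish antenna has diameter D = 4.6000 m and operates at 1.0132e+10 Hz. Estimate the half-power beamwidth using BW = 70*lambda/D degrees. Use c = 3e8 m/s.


lambda = c / f = 3.0000e+08 / 1.0132e+10 = 0.02960916 m
BW = 70 * 0.02960916 / 4.6000 = 0.4506 deg

0.4506 deg


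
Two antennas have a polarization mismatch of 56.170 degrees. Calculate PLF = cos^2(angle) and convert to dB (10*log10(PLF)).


PLF_linear = cos^2(56.170 deg) = 0.3099490
PLF_dB = 10 * log10(0.3099490) = -5.087 dB

-5.087 dB


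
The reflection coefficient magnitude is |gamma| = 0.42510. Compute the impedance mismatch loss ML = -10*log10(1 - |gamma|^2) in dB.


ML = -10 * log10(1 - 0.42510^2) = -10 * log10(0.81928999) = 0.8656 dB

0.8656 dB


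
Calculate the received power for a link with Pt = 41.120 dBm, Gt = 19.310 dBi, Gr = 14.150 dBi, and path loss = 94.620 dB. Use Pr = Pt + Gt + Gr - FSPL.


Pr = 41.120 + 19.310 + 14.150 - 94.620 = -20.04 dBm

-20.04 dBm


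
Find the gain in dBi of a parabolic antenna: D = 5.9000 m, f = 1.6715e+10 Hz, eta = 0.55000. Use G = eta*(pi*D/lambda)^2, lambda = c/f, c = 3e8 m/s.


lambda = c / f = 3.0000e+08 / 1.6715e+10 = 0.01794795 m
G_linear = 0.55000 * (pi * 5.9000 / 0.01794795)^2 = 586592.8
G_dBi = 10 * log10(586592.8) = 57.68 dBi

57.68 dBi


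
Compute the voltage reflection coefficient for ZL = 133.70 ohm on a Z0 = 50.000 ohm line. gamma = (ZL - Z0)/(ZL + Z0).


gamma = (133.70 - 50.000) / (133.70 + 50.000) = 0.4556

0.4556


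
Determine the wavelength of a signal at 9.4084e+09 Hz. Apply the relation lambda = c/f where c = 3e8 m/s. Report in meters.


lambda = c / f = 3.0000e+08 / 9.4084e+09 = 0.03189 m

0.03189 m


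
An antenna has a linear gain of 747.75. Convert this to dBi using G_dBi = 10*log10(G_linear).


G_dBi = 10 * log10(747.75) = 28.74 dBi

28.74 dBi


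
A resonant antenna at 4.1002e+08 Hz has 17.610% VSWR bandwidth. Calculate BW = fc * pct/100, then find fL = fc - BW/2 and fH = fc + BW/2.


BW = 4.1002e+08 * 17.610/100 = 7.220452e+07 Hz
fL = 4.1002e+08 - 7.220452e+07/2 = 3.739e+08 Hz
fH = 4.1002e+08 + 7.220452e+07/2 = 4.461e+08 Hz

BW=7.220e+07 Hz, fL=3.739e+08 Hz, fH=4.461e+08 Hz


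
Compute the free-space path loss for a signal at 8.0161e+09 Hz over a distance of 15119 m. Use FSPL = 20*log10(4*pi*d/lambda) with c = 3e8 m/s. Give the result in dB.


lambda = c / f = 3.0000e+08 / 8.0161e+09 = 0.03742468 m
FSPL = 20 * log10(4*pi*15119/0.03742468) = 134.1 dB

134.1 dB


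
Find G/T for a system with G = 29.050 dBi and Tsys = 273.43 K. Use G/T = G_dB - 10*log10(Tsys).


G/T = 29.050 - 10*log10(273.43) = 29.050 - 24.36846 = 4.682 dB/K

4.682 dB/K


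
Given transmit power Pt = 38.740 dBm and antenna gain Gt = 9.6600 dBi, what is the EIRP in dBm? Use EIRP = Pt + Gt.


EIRP = Pt + Gt = 38.740 + 9.6600 = 48.40 dBm

48.40 dBm


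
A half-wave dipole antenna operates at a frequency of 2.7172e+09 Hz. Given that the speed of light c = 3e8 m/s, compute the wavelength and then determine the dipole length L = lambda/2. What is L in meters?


lambda = c / f = 3.0000e+08 / 2.7172e+09 = 0.1104078 m
L = lambda / 2 = 0.1104078 / 2 = 0.05520 m

0.05520 m


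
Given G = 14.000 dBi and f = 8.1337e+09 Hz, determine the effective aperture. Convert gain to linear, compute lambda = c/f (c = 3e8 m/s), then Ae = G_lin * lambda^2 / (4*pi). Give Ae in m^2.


lambda = c / f = 3.0000e+08 / 8.1337e+09 = 0.03688358 m
G_linear = 10^(14.000/10) = 25.11886
Ae = G_linear * lambda^2 / (4*pi) = 25.11886 * 0.03688358^2 / (4*pi) = 2.719e-03 m^2

2.719e-03 m^2


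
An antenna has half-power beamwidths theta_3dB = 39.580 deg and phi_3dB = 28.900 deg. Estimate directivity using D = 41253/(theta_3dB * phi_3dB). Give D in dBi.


D_linear = 41253 / (39.580 * 28.900) = 36.06467
D_dBi = 10 * log10(36.06467) = 15.57 dBi

15.57 dBi


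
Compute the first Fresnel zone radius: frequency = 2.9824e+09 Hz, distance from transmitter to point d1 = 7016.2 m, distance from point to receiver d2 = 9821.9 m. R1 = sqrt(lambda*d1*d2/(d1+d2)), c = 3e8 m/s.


lambda = c / f = 3.0000e+08 / 2.9824e+09 = 0.1005901 m
R1 = sqrt(0.1005901 * 7016.2 * 9821.9 / (7016.2 + 9821.9)) = 20.29 m

20.29 m


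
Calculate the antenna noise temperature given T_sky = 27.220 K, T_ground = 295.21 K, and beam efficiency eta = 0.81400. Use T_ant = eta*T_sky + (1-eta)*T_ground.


T_ant = 0.81400 * 27.220 + (1 - 0.81400) * 295.21 = 77.07 K

77.07 K


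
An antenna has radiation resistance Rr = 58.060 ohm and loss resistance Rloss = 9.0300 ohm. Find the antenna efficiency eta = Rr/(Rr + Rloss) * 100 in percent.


eta = 58.060 / (58.060 + 9.0300) * 100 = 86.54%

86.54%


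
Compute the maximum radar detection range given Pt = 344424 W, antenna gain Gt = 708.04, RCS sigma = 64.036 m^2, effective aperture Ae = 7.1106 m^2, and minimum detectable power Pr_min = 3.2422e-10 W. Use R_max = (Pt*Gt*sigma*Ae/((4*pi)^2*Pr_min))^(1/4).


R^4 = 344424*708.04*64.036*7.1106 / ((4*pi)^2 * 3.2422e-10) = 2.168813e+18
R_max = 2.168813e+18^0.25 = 38376 m

38376 m


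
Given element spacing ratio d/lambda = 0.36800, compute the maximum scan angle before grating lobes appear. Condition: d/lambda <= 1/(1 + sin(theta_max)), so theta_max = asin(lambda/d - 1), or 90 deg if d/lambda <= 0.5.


lambda/d - 1 = 1/0.36800 - 1 = 1.717391 >= 1
d/lambda <= 0.5, so the array can scan to endfire without grating lobes: theta_max = 90 deg

90 deg


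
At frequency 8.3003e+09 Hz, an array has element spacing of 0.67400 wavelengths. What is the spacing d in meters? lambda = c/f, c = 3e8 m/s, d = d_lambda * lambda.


lambda = c / f = 3.0000e+08 / 8.3003e+09 = 0.03614327 m
d = 0.67400 * 0.03614327 = 0.02436 m

0.02436 m


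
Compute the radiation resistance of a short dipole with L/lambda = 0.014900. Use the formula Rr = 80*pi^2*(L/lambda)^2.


Rr = 80 * pi^2 * (0.014900)^2 = 80 * 9.869604 * 2.220100e-04 = 0.1753 ohm

0.1753 ohm


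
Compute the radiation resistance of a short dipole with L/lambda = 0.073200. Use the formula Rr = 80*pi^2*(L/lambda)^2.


Rr = 80 * pi^2 * (0.073200)^2 = 80 * 9.869604 * 5.358240e-03 = 4.231 ohm

4.231 ohm


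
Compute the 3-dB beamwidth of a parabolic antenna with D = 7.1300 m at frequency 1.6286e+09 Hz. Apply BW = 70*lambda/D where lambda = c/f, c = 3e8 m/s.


lambda = c / f = 3.0000e+08 / 1.6286e+09 = 0.1842073 m
BW = 70 * 0.1842073 / 7.1300 = 1.808 deg

1.808 deg


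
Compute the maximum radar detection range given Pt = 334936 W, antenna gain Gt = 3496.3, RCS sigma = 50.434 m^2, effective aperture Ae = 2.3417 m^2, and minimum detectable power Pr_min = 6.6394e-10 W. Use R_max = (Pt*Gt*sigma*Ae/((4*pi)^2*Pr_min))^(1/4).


R^4 = 334936*3496.3*50.434*2.3417 / ((4*pi)^2 * 6.6394e-10) = 1.319097e+18
R_max = 1.319097e+18^0.25 = 33890 m

33890 m


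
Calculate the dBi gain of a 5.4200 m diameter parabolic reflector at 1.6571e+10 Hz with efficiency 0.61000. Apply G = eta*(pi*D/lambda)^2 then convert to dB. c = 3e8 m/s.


lambda = c / f = 3.0000e+08 / 1.6571e+10 = 0.01810392 m
G_linear = 0.61000 * (pi * 5.4200 / 0.01810392)^2 = 539613.6
G_dBi = 10 * log10(539613.6) = 57.32 dBi

57.32 dBi


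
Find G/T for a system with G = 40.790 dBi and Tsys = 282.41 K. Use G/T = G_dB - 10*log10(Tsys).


G/T = 40.790 - 10*log10(282.41) = 40.790 - 24.50880 = 16.28 dB/K

16.28 dB/K


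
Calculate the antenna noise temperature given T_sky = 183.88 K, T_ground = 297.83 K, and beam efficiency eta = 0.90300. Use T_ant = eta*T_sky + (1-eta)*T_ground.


T_ant = 0.90300 * 183.88 + (1 - 0.90300) * 297.83 = 194.9 K

194.9 K


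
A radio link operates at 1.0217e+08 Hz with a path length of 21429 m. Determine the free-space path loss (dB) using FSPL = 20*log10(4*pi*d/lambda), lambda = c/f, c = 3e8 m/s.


lambda = c / f = 3.0000e+08 / 1.0217e+08 = 2.936283 m
FSPL = 20 * log10(4*pi*21429/2.936283) = 99.25 dB

99.25 dB


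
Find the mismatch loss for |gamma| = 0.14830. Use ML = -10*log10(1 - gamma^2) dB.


ML = -10 * log10(1 - 0.14830^2) = -10 * log10(0.97800711) = 0.09658 dB

0.09658 dB


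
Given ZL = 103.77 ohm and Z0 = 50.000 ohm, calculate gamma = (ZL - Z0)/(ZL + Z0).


gamma = (103.77 - 50.000) / (103.77 + 50.000) = 0.3497

0.3497


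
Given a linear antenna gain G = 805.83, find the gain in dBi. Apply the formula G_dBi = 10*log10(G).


G_dBi = 10 * log10(805.83) = 29.06 dBi

29.06 dBi


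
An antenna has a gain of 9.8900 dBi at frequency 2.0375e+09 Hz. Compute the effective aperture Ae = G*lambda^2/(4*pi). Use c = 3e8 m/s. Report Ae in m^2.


lambda = c / f = 3.0000e+08 / 2.0375e+09 = 0.1472393 m
G_linear = 10^(9.8900/10) = 9.749896
Ae = G_linear * lambda^2 / (4*pi) = 9.749896 * 0.1472393^2 / (4*pi) = 0.01682 m^2

0.01682 m^2


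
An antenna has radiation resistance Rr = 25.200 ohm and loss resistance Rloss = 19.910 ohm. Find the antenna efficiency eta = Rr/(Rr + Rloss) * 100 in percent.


eta = 25.200 / (25.200 + 19.910) * 100 = 55.86%

55.86%


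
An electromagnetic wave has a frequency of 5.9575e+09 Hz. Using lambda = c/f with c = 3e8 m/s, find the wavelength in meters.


lambda = c / f = 3.0000e+08 / 5.9575e+09 = 0.05036 m

0.05036 m


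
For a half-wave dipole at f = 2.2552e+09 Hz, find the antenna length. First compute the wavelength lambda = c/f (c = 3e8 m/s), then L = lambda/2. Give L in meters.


lambda = c / f = 3.0000e+08 / 2.2552e+09 = 0.1330259 m
L = lambda / 2 = 0.1330259 / 2 = 0.06651 m

0.06651 m


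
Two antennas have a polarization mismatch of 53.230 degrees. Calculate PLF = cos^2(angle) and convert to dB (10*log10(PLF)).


PLF_linear = cos^2(53.230 deg) = 0.3583271
PLF_dB = 10 * log10(0.3583271) = -4.457 dB

-4.457 dB


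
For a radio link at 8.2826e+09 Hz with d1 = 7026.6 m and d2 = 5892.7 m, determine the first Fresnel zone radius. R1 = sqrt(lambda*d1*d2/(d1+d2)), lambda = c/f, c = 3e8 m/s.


lambda = c / f = 3.0000e+08 / 8.2826e+09 = 0.03622051 m
R1 = sqrt(0.03622051 * 7026.6 * 5892.7 / (7026.6 + 5892.7)) = 10.77 m

10.77 m


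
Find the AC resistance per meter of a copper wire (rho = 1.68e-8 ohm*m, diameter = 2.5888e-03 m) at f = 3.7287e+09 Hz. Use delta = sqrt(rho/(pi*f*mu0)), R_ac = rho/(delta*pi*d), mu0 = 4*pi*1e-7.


delta = sqrt(1.68e-8 / (pi * 3.7287e+09 * 4*pi*1e-7)) = 1.068307e-06 m
R_ac = 1.68e-8 / (1.068307e-06 * pi * 2.5888e-03) = 1.934 ohm/m

1.934 ohm/m


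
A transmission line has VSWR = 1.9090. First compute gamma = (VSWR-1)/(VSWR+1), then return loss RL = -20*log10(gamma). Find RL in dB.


gamma = (1.9090 - 1) / (1.9090 + 1) = 0.3124785
RL = -20 * log10(0.3124785) = 10.10 dB

10.10 dB


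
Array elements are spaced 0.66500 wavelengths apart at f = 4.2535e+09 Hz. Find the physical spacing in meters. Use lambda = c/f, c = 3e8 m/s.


lambda = c / f = 3.0000e+08 / 4.2535e+09 = 0.07053015 m
d = 0.66500 * 0.07053015 = 0.04690 m

0.04690 m


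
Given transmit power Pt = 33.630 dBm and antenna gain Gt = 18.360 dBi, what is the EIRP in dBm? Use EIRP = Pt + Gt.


EIRP = Pt + Gt = 33.630 + 18.360 = 51.99 dBm

51.99 dBm


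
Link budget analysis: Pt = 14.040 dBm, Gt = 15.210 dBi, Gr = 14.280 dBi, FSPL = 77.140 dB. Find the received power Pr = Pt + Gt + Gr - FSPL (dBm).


Pr = 14.040 + 15.210 + 14.280 - 77.140 = -33.61 dBm

-33.61 dBm


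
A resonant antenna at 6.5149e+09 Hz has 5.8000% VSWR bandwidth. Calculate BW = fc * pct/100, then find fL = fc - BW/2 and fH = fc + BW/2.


BW = 6.5149e+09 * 5.8000/100 = 3.778642e+08 Hz
fL = 6.5149e+09 - 3.778642e+08/2 = 6.326e+09 Hz
fH = 6.5149e+09 + 3.778642e+08/2 = 6.704e+09 Hz

BW=3.779e+08 Hz, fL=6.326e+09 Hz, fH=6.704e+09 Hz


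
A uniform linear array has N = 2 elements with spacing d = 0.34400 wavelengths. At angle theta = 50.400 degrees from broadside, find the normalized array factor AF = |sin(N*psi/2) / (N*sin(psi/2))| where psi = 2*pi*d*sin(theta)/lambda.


psi = 2*pi*0.34400*sin(50.400 deg) = 1.665399 rad
AF = |sin(2*1.665399/2) / (2*sin(1.665399/2))| = 0.6729

0.6729


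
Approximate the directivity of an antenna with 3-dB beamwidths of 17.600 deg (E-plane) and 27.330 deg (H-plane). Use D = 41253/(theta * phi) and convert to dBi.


D_linear = 41253 / (17.600 * 27.330) = 85.76365
D_dBi = 10 * log10(85.76365) = 19.33 dBi

19.33 dBi


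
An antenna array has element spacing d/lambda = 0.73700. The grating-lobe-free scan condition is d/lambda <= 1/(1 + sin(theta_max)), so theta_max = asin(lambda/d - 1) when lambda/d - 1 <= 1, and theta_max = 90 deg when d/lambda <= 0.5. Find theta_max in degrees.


lambda/d - 1 = 1/0.73700 - 1 = 0.3568521
theta_max = asin(0.3568521) = 20.91 deg

20.91 deg


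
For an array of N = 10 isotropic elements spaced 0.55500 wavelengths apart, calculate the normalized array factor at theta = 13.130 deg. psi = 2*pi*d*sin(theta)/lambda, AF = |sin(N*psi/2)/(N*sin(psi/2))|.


psi = 2*pi*0.55500*sin(13.130 deg) = 0.7921494 rad
AF = |sin(10*0.7921494/2) / (10*sin(0.7921494/2))| = 0.1894

0.1894


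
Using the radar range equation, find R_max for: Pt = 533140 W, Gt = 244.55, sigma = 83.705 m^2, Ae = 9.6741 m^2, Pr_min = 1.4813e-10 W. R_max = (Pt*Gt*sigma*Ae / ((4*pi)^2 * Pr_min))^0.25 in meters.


R^4 = 533140*244.55*83.705*9.6741 / ((4*pi)^2 * 1.4813e-10) = 4.513445e+18
R_max = 4.513445e+18^0.25 = 46092 m

46092 m


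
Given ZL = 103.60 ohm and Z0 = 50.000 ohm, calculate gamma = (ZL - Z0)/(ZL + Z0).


gamma = (103.60 - 50.000) / (103.60 + 50.000) = 0.3490

0.3490


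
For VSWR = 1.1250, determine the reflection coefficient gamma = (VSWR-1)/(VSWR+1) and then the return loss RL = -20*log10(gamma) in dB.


gamma = (1.1250 - 1) / (1.1250 + 1) = 0.05882353
RL = -20 * log10(0.05882353) = 24.61 dB

24.61 dB


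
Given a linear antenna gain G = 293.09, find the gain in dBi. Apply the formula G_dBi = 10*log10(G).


G_dBi = 10 * log10(293.09) = 24.67 dBi

24.67 dBi


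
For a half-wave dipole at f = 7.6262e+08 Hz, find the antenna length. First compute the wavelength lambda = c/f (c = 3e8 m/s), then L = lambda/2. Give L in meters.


lambda = c / f = 3.0000e+08 / 7.6262e+08 = 0.3933807 m
L = lambda / 2 = 0.3933807 / 2 = 0.1967 m

0.1967 m


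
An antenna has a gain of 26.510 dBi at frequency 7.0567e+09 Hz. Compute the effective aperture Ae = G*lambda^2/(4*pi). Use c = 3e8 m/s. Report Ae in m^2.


lambda = c / f = 3.0000e+08 / 7.0567e+09 = 0.04251279 m
G_linear = 10^(26.510/10) = 447.7133
Ae = G_linear * lambda^2 / (4*pi) = 447.7133 * 0.04251279^2 / (4*pi) = 0.06439 m^2

0.06439 m^2


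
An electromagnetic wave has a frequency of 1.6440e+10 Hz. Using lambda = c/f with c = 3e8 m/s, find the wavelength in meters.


lambda = c / f = 3.0000e+08 / 1.6440e+10 = 0.01825 m

0.01825 m


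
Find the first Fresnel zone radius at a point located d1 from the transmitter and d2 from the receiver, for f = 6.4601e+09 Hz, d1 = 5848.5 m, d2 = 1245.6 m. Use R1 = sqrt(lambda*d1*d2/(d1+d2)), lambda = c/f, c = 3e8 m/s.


lambda = c / f = 3.0000e+08 / 6.4601e+09 = 0.04643891 m
R1 = sqrt(0.04643891 * 5848.5 * 1245.6 / (5848.5 + 1245.6)) = 6.906 m

6.906 m


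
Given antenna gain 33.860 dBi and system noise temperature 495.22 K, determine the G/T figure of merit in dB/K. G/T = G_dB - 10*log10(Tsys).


G/T = 33.860 - 10*log10(495.22) = 33.860 - 26.94798 = 6.912 dB/K

6.912 dB/K


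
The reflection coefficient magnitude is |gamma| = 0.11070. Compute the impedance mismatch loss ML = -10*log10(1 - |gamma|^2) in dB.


ML = -10 * log10(1 - 0.11070^2) = -10 * log10(0.98774551) = 0.05355 dB

0.05355 dB


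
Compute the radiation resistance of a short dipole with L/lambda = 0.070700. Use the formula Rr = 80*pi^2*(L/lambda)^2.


Rr = 80 * pi^2 * (0.070700)^2 = 80 * 9.869604 * 4.998490e-03 = 3.947 ohm

3.947 ohm


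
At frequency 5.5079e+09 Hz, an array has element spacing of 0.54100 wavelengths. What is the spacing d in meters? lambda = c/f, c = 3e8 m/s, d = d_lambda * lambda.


lambda = c / f = 3.0000e+08 / 5.5079e+09 = 0.05446722 m
d = 0.54100 * 0.05446722 = 0.02947 m

0.02947 m


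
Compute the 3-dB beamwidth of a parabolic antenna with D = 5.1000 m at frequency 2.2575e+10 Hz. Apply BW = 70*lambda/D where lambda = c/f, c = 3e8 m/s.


lambda = c / f = 3.0000e+08 / 2.2575e+10 = 0.01328904 m
BW = 70 * 0.01328904 / 5.1000 = 0.1824 deg

0.1824 deg


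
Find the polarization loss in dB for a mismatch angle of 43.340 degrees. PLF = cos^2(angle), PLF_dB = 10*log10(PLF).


PLF_linear = cos^2(43.340 deg) = 0.5289563
PLF_dB = 10 * log10(0.5289563) = -2.766 dB

-2.766 dB


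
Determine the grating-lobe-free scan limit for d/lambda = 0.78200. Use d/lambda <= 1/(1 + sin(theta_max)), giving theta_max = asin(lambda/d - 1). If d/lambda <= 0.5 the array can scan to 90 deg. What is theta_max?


lambda/d - 1 = 1/0.78200 - 1 = 0.2787724
theta_max = asin(0.2787724) = 16.19 deg

16.19 deg


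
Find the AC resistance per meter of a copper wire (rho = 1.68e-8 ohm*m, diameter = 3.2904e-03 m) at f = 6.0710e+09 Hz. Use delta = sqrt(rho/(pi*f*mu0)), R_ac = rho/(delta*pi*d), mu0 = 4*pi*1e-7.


delta = sqrt(1.68e-8 / (pi * 6.0710e+09 * 4*pi*1e-7)) = 8.372298e-07 m
R_ac = 1.68e-8 / (8.372298e-07 * pi * 3.2904e-03) = 1.941 ohm/m

1.941 ohm/m


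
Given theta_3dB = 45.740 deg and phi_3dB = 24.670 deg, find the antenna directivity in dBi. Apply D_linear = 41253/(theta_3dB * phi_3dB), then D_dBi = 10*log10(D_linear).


D_linear = 41253 / (45.740 * 24.670) = 36.55866
D_dBi = 10 * log10(36.55866) = 15.63 dBi

15.63 dBi


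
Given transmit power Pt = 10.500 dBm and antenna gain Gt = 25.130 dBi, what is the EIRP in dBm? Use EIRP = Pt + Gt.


EIRP = Pt + Gt = 10.500 + 25.130 = 35.63 dBm

35.63 dBm


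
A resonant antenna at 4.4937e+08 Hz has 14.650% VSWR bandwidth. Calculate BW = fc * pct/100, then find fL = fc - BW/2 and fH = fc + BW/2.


BW = 4.4937e+08 * 14.650/100 = 6.583270e+07 Hz
fL = 4.4937e+08 - 6.583270e+07/2 = 4.165e+08 Hz
fH = 4.4937e+08 + 6.583270e+07/2 = 4.823e+08 Hz

BW=6.583e+07 Hz, fL=4.165e+08 Hz, fH=4.823e+08 Hz


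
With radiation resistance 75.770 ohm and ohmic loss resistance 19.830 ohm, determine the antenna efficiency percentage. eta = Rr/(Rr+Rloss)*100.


eta = 75.770 / (75.770 + 19.830) * 100 = 79.26%

79.26%


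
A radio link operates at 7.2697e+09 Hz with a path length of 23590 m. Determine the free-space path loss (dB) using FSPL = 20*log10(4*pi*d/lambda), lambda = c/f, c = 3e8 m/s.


lambda = c / f = 3.0000e+08 / 7.2697e+09 = 0.04126718 m
FSPL = 20 * log10(4*pi*23590/0.04126718) = 137.1 dB

137.1 dB


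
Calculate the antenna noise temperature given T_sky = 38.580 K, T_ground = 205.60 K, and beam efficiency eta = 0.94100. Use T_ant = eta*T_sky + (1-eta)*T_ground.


T_ant = 0.94100 * 38.580 + (1 - 0.94100) * 205.60 = 48.43 K

48.43 K


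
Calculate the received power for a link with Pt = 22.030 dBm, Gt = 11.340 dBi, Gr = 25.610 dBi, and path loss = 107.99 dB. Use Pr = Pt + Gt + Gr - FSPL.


Pr = 22.030 + 11.340 + 25.610 - 107.99 = -49.01 dBm

-49.01 dBm


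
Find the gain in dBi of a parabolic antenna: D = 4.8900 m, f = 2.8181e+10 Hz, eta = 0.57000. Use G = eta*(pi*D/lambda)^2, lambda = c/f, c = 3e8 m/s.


lambda = c / f = 3.0000e+08 / 2.8181e+10 = 0.01064547 m
G_linear = 0.57000 * (pi * 4.8900 / 0.01064547)^2 = 1.187033e+06
G_dBi = 10 * log10(1.187033e+06) = 60.74 dBi

60.74 dBi


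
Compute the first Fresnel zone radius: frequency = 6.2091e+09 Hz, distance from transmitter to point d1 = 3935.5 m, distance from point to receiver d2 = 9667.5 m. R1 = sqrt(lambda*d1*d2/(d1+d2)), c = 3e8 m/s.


lambda = c / f = 3.0000e+08 / 6.2091e+09 = 0.04831618 m
R1 = sqrt(0.04831618 * 3935.5 * 9667.5 / (3935.5 + 9667.5)) = 11.62 m

11.62 m


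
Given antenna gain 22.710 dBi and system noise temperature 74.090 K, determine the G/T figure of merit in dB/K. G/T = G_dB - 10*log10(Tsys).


G/T = 22.710 - 10*log10(74.090) = 22.710 - 18.69760 = 4.012 dB/K

4.012 dB/K


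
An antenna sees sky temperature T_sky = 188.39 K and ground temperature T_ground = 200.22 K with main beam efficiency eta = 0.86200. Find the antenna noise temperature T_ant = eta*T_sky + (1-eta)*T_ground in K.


T_ant = 0.86200 * 188.39 + (1 - 0.86200) * 200.22 = 190.0 K

190.0 K


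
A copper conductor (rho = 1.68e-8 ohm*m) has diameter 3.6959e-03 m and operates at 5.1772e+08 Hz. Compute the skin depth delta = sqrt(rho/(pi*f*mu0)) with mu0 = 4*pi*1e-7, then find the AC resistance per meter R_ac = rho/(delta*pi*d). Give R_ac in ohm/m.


delta = sqrt(1.68e-8 / (pi * 5.1772e+08 * 4*pi*1e-7)) = 2.866997e-06 m
R_ac = 1.68e-8 / (2.866997e-06 * pi * 3.6959e-03) = 0.5047 ohm/m

0.5047 ohm/m


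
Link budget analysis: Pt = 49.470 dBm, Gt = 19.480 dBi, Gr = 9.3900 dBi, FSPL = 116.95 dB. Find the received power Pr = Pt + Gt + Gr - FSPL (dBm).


Pr = 49.470 + 19.480 + 9.3900 - 116.95 = -38.61 dBm

-38.61 dBm


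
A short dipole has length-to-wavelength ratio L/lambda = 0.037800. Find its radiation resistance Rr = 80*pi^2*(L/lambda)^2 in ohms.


Rr = 80 * pi^2 * (0.037800)^2 = 80 * 9.869604 * 1.428840e-03 = 1.128 ohm

1.128 ohm


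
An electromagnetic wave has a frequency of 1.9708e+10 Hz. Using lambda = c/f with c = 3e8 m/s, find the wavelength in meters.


lambda = c / f = 3.0000e+08 / 1.9708e+10 = 0.01522 m

0.01522 m


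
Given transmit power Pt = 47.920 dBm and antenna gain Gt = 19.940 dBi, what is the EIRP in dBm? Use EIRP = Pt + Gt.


EIRP = Pt + Gt = 47.920 + 19.940 = 67.86 dBm

67.86 dBm


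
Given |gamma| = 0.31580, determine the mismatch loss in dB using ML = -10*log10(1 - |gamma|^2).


ML = -10 * log10(1 - 0.31580^2) = -10 * log10(0.90027036) = 0.4563 dB

0.4563 dB


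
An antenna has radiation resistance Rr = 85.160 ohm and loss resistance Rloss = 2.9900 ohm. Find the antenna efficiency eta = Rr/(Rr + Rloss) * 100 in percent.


eta = 85.160 / (85.160 + 2.9900) * 100 = 96.61%

96.61%


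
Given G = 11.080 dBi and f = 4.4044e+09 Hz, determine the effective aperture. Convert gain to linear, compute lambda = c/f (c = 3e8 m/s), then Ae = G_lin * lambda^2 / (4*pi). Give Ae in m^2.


lambda = c / f = 3.0000e+08 / 4.4044e+09 = 0.06811370 m
G_linear = 10^(11.080/10) = 12.82331
Ae = G_linear * lambda^2 / (4*pi) = 12.82331 * 0.06811370^2 / (4*pi) = 4.734e-03 m^2

4.734e-03 m^2


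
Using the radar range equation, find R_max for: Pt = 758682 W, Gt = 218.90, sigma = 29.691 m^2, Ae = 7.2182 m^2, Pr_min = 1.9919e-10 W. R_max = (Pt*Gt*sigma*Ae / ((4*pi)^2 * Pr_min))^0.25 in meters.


R^4 = 758682*218.90*29.691*7.2182 / ((4*pi)^2 * 1.9919e-10) = 1.131545e+18
R_max = 1.131545e+18^0.25 = 32615 m

32615 m


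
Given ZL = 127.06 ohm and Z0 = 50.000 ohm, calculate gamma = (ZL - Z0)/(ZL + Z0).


gamma = (127.06 - 50.000) / (127.06 + 50.000) = 0.4352

0.4352


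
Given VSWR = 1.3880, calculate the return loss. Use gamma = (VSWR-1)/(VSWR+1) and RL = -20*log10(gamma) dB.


gamma = (1.3880 - 1) / (1.3880 + 1) = 0.1624791
RL = -20 * log10(0.1624791) = 15.78 dB

15.78 dB


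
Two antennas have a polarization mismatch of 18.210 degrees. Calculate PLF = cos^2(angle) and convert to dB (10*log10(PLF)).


PLF_linear = cos^2(18.210 deg) = 0.9023433
PLF_dB = 10 * log10(0.9023433) = -0.4463 dB

-0.4463 dB


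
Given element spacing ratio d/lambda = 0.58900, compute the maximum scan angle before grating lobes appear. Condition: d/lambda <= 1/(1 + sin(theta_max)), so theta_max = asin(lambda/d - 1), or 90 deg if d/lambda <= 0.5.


lambda/d - 1 = 1/0.58900 - 1 = 0.6977929
theta_max = asin(0.6977929) = 44.25 deg

44.25 deg


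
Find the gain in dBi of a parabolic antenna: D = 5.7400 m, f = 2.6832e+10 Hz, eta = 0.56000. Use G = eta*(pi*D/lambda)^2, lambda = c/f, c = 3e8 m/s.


lambda = c / f = 3.0000e+08 / 2.6832e+10 = 0.01118068 m
G_linear = 0.56000 * (pi * 5.7400 / 0.01118068)^2 = 1.456717e+06
G_dBi = 10 * log10(1.456717e+06) = 61.63 dBi

61.63 dBi


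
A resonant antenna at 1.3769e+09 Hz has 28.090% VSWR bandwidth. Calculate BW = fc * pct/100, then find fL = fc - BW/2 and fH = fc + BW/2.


BW = 1.3769e+09 * 28.090/100 = 3.867712e+08 Hz
fL = 1.3769e+09 - 3.867712e+08/2 = 1.184e+09 Hz
fH = 1.3769e+09 + 3.867712e+08/2 = 1.570e+09 Hz

BW=3.868e+08 Hz, fL=1.184e+09 Hz, fH=1.570e+09 Hz


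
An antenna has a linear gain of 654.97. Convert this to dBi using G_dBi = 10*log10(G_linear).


G_dBi = 10 * log10(654.97) = 28.16 dBi

28.16 dBi


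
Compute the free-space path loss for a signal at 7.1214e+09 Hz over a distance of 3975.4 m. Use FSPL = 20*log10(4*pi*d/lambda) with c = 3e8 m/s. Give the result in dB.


lambda = c / f = 3.0000e+08 / 7.1214e+09 = 0.04212655 m
FSPL = 20 * log10(4*pi*3975.4/0.04212655) = 121.5 dB

121.5 dB


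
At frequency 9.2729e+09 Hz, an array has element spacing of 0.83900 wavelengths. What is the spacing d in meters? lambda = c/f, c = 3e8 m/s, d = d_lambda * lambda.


lambda = c / f = 3.0000e+08 / 9.2729e+09 = 0.03235234 m
d = 0.83900 * 0.03235234 = 0.02714 m

0.02714 m


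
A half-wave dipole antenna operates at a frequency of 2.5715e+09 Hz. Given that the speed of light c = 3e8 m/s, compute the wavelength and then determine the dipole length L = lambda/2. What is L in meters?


lambda = c / f = 3.0000e+08 / 2.5715e+09 = 0.1166634 m
L = lambda / 2 = 0.1166634 / 2 = 0.05833 m

0.05833 m


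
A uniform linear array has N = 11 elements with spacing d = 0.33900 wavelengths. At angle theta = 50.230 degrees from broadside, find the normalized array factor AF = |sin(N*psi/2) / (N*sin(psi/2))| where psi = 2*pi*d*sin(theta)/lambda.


psi = 2*pi*0.33900*sin(50.230 deg) = 1.637157 rad
AF = |sin(11*1.637157/2) / (11*sin(1.637157/2))| = 0.05081

0.05081


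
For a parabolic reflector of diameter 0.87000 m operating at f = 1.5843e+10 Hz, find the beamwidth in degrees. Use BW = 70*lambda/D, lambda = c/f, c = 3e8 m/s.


lambda = c / f = 3.0000e+08 / 1.5843e+10 = 0.01893581 m
BW = 70 * 0.01893581 / 0.87000 = 1.524 deg

1.524 deg


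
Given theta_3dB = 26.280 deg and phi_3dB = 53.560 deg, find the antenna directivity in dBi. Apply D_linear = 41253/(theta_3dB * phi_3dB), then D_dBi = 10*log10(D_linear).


D_linear = 41253 / (26.280 * 53.560) = 29.30823
D_dBi = 10 * log10(29.30823) = 14.67 dBi

14.67 dBi


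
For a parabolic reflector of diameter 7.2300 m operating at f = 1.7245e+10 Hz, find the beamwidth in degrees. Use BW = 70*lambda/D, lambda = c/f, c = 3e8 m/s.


lambda = c / f = 3.0000e+08 / 1.7245e+10 = 0.01739635 m
BW = 70 * 0.01739635 / 7.2300 = 0.1684 deg

0.1684 deg


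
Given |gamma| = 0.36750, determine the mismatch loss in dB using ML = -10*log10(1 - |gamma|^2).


ML = -10 * log10(1 - 0.36750^2) = -10 * log10(0.86494375) = 0.6301 dB

0.6301 dB


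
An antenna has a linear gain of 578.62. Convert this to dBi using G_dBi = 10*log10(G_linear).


G_dBi = 10 * log10(578.62) = 27.62 dBi

27.62 dBi


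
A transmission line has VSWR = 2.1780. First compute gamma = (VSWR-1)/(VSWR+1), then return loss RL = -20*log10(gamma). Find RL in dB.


gamma = (2.1780 - 1) / (2.1780 + 1) = 0.3706734
RL = -20 * log10(0.3706734) = 8.620 dB

8.620 dB


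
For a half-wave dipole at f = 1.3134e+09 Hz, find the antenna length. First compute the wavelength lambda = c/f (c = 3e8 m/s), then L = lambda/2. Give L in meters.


lambda = c / f = 3.0000e+08 / 1.3134e+09 = 0.2284148 m
L = lambda / 2 = 0.2284148 / 2 = 0.1142 m

0.1142 m


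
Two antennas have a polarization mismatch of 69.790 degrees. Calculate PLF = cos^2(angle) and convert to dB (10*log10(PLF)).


PLF_linear = cos^2(69.790 deg) = 0.1193440
PLF_dB = 10 * log10(0.1193440) = -9.232 dB

-9.232 dB


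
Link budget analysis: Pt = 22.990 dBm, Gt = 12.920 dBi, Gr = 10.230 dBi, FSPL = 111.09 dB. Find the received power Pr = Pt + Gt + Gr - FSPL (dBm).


Pr = 22.990 + 12.920 + 10.230 - 111.09 = -64.95 dBm

-64.95 dBm


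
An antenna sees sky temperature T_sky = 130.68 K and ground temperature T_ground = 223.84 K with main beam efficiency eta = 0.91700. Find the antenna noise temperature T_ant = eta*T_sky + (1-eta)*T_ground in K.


T_ant = 0.91700 * 130.68 + (1 - 0.91700) * 223.84 = 138.4 K

138.4 K


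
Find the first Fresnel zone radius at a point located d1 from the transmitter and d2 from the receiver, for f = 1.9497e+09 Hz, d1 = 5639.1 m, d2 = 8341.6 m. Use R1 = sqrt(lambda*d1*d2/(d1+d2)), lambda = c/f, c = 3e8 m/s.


lambda = c / f = 3.0000e+08 / 1.9497e+09 = 0.1538698 m
R1 = sqrt(0.1538698 * 5639.1 * 8341.6 / (5639.1 + 8341.6)) = 22.75 m

22.75 m


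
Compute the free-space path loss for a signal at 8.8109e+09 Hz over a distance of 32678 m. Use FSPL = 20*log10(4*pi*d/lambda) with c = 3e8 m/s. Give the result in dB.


lambda = c / f = 3.0000e+08 / 8.8109e+09 = 0.03404874 m
FSPL = 20 * log10(4*pi*32678/0.03404874) = 141.6 dB

141.6 dB


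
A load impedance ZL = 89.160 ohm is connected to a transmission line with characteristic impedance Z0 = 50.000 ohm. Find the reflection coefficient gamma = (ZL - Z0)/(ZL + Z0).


gamma = (89.160 - 50.000) / (89.160 + 50.000) = 0.2814

0.2814


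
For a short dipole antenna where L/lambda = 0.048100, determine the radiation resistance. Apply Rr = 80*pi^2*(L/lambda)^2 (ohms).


Rr = 80 * pi^2 * (0.048100)^2 = 80 * 9.869604 * 2.313610e-03 = 1.827 ohm

1.827 ohm


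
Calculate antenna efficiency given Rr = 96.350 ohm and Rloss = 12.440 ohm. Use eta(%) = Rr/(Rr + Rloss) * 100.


eta = 96.350 / (96.350 + 12.440) * 100 = 88.57%

88.57%


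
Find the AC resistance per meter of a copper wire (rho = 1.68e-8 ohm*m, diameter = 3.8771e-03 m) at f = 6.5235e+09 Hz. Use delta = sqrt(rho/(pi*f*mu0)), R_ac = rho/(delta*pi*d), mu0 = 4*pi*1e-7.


delta = sqrt(1.68e-8 / (pi * 6.5235e+09 * 4*pi*1e-7)) = 8.076709e-07 m
R_ac = 1.68e-8 / (8.076709e-07 * pi * 3.8771e-03) = 1.708 ohm/m

1.708 ohm/m


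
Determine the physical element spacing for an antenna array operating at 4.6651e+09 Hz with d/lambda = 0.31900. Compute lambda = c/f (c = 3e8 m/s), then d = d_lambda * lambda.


lambda = c / f = 3.0000e+08 / 4.6651e+09 = 0.06430730 m
d = 0.31900 * 0.06430730 = 0.02051 m

0.02051 m


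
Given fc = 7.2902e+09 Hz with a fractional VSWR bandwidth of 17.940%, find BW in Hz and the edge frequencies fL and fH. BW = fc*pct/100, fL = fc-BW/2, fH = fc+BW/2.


BW = 7.2902e+09 * 17.940/100 = 1.307862e+09 Hz
fL = 7.2902e+09 - 1.307862e+09/2 = 6.636e+09 Hz
fH = 7.2902e+09 + 1.307862e+09/2 = 7.944e+09 Hz

BW=1.308e+09 Hz, fL=6.636e+09 Hz, fH=7.944e+09 Hz


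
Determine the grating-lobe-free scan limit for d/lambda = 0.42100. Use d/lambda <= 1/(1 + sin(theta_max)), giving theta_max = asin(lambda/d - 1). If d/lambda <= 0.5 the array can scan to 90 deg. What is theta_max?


lambda/d - 1 = 1/0.42100 - 1 = 1.375297 >= 1
d/lambda <= 0.5, so the array can scan to endfire without grating lobes: theta_max = 90 deg

90 deg


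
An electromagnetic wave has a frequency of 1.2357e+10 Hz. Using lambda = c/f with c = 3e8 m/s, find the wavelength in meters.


lambda = c / f = 3.0000e+08 / 1.2357e+10 = 0.02428 m

0.02428 m


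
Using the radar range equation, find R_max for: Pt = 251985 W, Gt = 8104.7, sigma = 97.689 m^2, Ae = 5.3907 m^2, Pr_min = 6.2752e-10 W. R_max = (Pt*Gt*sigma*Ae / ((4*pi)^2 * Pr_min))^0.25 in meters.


R^4 = 251985*8104.7*97.689*5.3907 / ((4*pi)^2 * 6.2752e-10) = 1.085313e+19
R_max = 1.085313e+19^0.25 = 57397 m

57397 m


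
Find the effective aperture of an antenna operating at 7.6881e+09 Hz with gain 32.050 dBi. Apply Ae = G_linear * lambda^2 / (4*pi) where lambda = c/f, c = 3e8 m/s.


lambda = c / f = 3.0000e+08 / 7.6881e+09 = 0.03902134 m
G_linear = 10^(32.050/10) = 1603.245
Ae = G_linear * lambda^2 / (4*pi) = 1603.245 * 0.03902134^2 / (4*pi) = 0.1943 m^2

0.1943 m^2


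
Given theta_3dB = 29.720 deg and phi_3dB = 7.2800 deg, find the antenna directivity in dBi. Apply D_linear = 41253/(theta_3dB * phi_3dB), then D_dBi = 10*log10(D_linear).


D_linear = 41253 / (29.720 * 7.2800) = 190.6669
D_dBi = 10 * log10(190.6669) = 22.80 dBi

22.80 dBi
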